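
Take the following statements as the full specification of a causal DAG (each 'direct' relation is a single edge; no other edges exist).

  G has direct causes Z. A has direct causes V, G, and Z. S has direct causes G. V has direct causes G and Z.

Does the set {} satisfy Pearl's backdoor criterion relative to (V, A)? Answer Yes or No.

No

Backdoor paths from V to A (paths whose first edge points into V):
  P1: V <- Z -> G -> A
  P2: V <- Z -> A
  P3: V <- G <- Z -> A
  P4: V <- G -> A
Condition 1 (no descendant of V in the set): holds — descendants of V are {A}; none are in {}.
Condition 2 (every backdoor path blocked by {}):
  P1: open — no interior node is in the conditioning set.
  P2: open — no interior node is in the conditioning set.
  P3: open — no interior node is in the conditioning set.
  P4: open — no interior node is in the conditioning set.
{} does not satisfy the backdoor criterion.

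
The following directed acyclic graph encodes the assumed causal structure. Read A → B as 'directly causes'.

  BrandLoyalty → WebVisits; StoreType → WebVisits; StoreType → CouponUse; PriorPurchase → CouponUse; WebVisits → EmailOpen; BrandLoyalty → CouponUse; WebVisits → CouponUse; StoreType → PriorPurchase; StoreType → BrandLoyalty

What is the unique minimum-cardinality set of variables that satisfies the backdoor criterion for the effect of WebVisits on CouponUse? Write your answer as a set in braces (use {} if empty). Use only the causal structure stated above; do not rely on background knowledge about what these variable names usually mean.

{BrandLoyalty, StoreType}

Variables eligible for adjustment (non-descendants of WebVisits, excluding WebVisits and CouponUse): {BrandLoyalty, PriorPurchase, StoreType}.
Backdoor paths from WebVisits to CouponUse:
  P1: WebVisits <- StoreType -> BrandLoyalty -> CouponUse
  P2: WebVisits <- StoreType -> PriorPurchase -> CouponUse
  P3: WebVisits <- StoreType -> CouponUse
  P4: WebVisits <- BrandLoyalty <- StoreType -> PriorPurchase -> CouponUse
  P5: WebVisits <- BrandLoyalty <- StoreType -> CouponUse
  P6: WebVisits <- BrandLoyalty -> CouponUse
The empty set is not sufficient: P1 (WebVisits <- StoreType -> BrandLoyalty -> CouponUse) has no collider blocking it and no conditioned non-collider, so it is open.
Try {BrandLoyalty, StoreType}:
  P1: blocked at fork node StoreType ∈ conditioning set.
  P2: blocked at fork node StoreType ∈ conditioning set.
  P3: blocked at fork node StoreType ∈ conditioning set.
  P4: blocked at chain node BrandLoyalty ∈ conditioning set.
  P5: blocked at chain node BrandLoyalty ∈ conditioning set.
  P6: blocked at fork node BrandLoyalty ∈ conditioning set.
{BrandLoyalty, StoreType} contains no descendant of WebVisits and blocks every backdoor path.
Every element of {BrandLoyalty, StoreType} is needed (dropping BrandLoyalty leaves P6 open; dropping StoreType leaves P2 open), so no proper subset is valid.
Among all size-2 subsets of the eligible variables, only {BrandLoyalty, StoreType} blocks every backdoor path, so it is the unique smallest valid adjustment set.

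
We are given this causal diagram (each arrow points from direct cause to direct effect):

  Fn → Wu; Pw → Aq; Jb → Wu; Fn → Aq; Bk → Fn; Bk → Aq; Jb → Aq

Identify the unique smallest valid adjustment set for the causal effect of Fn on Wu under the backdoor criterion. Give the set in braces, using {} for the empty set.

{}

Variables eligible for adjustment (non-descendants of Fn, excluding Fn and Wu): {Bk, Jb, Pw}.
Backdoor paths from Fn to Wu:
  P1: Fn <- Bk -> Aq <- Jb -> Wu
Each backdoor path contains an unconditioned collider, so every path is already blocked with the empty conditioning set:
  P1: blocked at collider Aq (neither it nor any descendant is in the conditioning set).
The empty set is therefore the unique smallest valid set.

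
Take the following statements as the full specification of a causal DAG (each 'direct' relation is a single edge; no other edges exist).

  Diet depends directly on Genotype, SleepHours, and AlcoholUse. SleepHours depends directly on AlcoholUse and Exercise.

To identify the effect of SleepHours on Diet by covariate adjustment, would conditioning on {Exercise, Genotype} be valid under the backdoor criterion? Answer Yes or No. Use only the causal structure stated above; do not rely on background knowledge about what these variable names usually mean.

No

Backdoor paths from SleepHours to Diet (paths whose first edge points into SleepHours):
  P1: SleepHours <- AlcoholUse -> Diet
Condition 1 (no descendant of SleepHours in the set): holds — descendants of SleepHours are {Diet}; none are in {Exercise, Genotype}.
Condition 2 (every backdoor path blocked by {Exercise, Genotype}):
  P1: open — no interior node is in the conditioning set.
{Exercise, Genotype} does not satisfy the backdoor criterion.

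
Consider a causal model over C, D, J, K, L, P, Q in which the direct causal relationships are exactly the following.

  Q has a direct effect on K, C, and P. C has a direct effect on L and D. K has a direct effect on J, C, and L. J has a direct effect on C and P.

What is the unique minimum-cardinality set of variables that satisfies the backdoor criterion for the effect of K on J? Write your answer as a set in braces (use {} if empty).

Variables eligible for adjustment (non-descendants of K, excluding K and J): {Q}.
Backdoor paths from K to J:
  P1: K <- Q -> C <- J
  P2: K <- Q -> P <- J
Each backdoor path contains an unconditioned collider, so every path is already blocked with the empty conditioning set:
  P1: blocked at collider C (neither it nor any descendant is in the conditioning set).
  P2: blocked at collider P (neither it nor any descendant is in the conditioning set).
The empty set is therefore the unique smallest valid set.

{}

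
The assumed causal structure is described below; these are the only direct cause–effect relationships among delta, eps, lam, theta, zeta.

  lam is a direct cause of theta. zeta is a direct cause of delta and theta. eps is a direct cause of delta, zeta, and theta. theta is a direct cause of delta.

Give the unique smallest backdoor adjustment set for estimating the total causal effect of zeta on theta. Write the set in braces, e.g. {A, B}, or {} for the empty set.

{eps}

Variables eligible for adjustment (non-descendants of zeta, excluding zeta and theta): {eps, lam}.
Backdoor paths from zeta to theta:
  P1: zeta <- eps -> theta
  P2: zeta <- eps -> delta <- theta
The empty set is not sufficient: P1 (zeta <- eps -> theta) has no collider blocking it and no conditioned non-collider, so it is open.
Try {eps}:
  P1: blocked at fork node eps ∈ conditioning set.
  P2: blocked at fork node eps ∈ conditioning set.
{eps} contains no descendant of zeta and blocks every backdoor path.
No other singleton works — e.g. {lam} leaves P1 open — so {eps} is the unique smallest valid adjustment set.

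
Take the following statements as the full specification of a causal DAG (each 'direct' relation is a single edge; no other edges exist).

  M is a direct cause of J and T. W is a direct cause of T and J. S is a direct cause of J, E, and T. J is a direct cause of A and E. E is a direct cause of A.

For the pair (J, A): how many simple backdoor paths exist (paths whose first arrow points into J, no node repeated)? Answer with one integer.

A backdoor path from J to A is any simple undirected path whose first edge points into J (i.e. leaves J via a parent).
Parents of J: {M, S, W}.
Enumerating:
  P1: J <- M -> T <- S -> E -> A
  P2: J <- W -> T <- S -> E -> A
  P3: J <- S -> E -> A
That exhausts the simple backdoor paths. Count: 3.

3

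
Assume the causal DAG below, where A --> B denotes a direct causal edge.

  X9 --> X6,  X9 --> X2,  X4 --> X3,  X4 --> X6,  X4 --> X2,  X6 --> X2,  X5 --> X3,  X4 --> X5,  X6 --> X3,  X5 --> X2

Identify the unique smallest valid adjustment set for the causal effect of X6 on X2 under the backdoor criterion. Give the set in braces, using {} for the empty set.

{X4, X9}

Variables eligible for adjustment (non-descendants of X6, excluding X6 and X2): {X4, X5, X9}.
Backdoor paths from X6 to X2:
  P1: X6 <- X4 -> X5 -> X2
  P2: X6 <- X4 -> X2
  P3: X6 <- X4 -> X3 <- X5 -> X2
  P4: X6 <- X9 -> X2
The empty set is not sufficient: P1 (X6 <- X4 -> X5 -> X2) has no collider blocking it and no conditioned non-collider, so it is open.
Try {X4, X9}:
  P1: blocked at fork node X4 ∈ conditioning set.
  P2: blocked at fork node X4 ∈ conditioning set.
  P3: blocked at fork node X4 ∈ conditioning set.
  P4: blocked at fork node X9 ∈ conditioning set.
{X4, X9} contains no descendant of X6 and blocks every backdoor path.
Every element of {X4, X9} is needed (dropping X4 leaves P1 open; dropping X9 leaves P4 open), so no proper subset is valid.
Among all size-2 subsets of the eligible variables, only {X4, X9} blocks every backdoor path, so it is the unique smallest valid adjustment set.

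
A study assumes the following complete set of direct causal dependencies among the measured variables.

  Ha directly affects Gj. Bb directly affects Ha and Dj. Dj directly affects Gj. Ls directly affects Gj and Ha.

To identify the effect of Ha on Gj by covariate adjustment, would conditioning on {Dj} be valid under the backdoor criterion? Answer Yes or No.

Backdoor paths from Ha to Gj (paths whose first edge points into Ha):
  P1: Ha <- Bb -> Dj -> Gj
  P2: Ha <- Ls -> Gj
Condition 1 (no descendant of Ha in the set): holds — descendants of Ha are {Gj}; none are in {Dj}.
Condition 2 (every backdoor path blocked by {Dj}):
  P1: blocked at chain node Dj ∈ conditioning set.
  P2: open — no interior node is in the conditioning set.
{Dj} does not satisfy the backdoor criterion.

No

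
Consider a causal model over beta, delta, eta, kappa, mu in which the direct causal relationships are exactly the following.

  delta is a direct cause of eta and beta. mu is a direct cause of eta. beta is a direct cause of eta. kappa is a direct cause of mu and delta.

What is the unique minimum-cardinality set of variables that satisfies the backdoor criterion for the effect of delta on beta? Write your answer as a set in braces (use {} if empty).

{}

Variables eligible for adjustment (non-descendants of delta, excluding delta and beta): {kappa, mu}.
Backdoor paths from delta to beta:
  P1: delta <- kappa -> mu -> eta <- beta
Each backdoor path contains an unconditioned collider, so every path is already blocked with the empty conditioning set:
  P1: blocked at collider eta (neither it nor any descendant is in the conditioning set).
The empty set is therefore the unique smallest valid set.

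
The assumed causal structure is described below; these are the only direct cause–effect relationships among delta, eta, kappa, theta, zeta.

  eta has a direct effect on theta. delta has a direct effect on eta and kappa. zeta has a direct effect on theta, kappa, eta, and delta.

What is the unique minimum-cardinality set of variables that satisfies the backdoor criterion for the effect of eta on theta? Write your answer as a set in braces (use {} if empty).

Variables eligible for adjustment (non-descendants of eta, excluding eta and theta): {delta, kappa, zeta}.
Backdoor paths from eta to theta:
  P1: eta <- zeta -> theta
  P2: eta <- delta <- zeta -> theta
  P3: eta <- delta -> kappa <- zeta -> theta
The empty set is not sufficient: P1 (eta <- zeta -> theta) has no collider blocking it and no conditioned non-collider, so it is open.
Try {zeta}:
  P1: blocked at fork node zeta ∈ conditioning set.
  P2: blocked at fork node zeta ∈ conditioning set.
  P3: blocked at collider kappa (neither it nor any descendant is in the conditioning set).
{zeta} contains no descendant of eta and blocks every backdoor path.
No other singleton works — e.g. {delta} leaves P1 open — so {zeta} is the unique smallest valid adjustment set.

{zeta}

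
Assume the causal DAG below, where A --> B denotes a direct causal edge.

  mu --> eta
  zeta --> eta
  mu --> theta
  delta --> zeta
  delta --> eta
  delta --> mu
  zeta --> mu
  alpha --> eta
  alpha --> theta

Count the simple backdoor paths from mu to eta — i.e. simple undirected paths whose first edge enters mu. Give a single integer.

4

A backdoor path from mu to eta is any simple undirected path whose first edge points into mu (i.e. leaves mu via a parent).
Parents of mu: {delta, zeta}.
Enumerating:
  P1: mu <- delta -> zeta -> eta
  P2: mu <- delta -> eta
  P3: mu <- zeta <- delta -> eta
  P4: mu <- zeta -> eta
That exhausts the simple backdoor paths. Count: 4.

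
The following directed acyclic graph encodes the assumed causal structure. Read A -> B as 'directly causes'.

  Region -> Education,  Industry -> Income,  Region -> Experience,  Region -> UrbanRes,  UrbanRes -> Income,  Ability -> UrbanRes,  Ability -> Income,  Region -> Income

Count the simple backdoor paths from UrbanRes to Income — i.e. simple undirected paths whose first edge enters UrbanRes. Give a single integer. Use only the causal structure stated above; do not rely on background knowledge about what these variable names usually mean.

A backdoor path from UrbanRes to Income is any simple undirected path whose first edge points into UrbanRes (i.e. leaves UrbanRes via a parent).
Parents of UrbanRes: {Ability, Region}.
Enumerating:
  P1: UrbanRes <- Region -> Income
  P2: UrbanRes <- Ability -> Income
That exhausts the simple backdoor paths. Count: 2.

2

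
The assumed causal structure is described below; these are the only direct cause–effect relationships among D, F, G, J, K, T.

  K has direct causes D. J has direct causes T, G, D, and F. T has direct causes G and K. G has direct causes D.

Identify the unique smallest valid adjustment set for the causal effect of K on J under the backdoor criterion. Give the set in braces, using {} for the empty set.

{D}

Variables eligible for adjustment (non-descendants of K, excluding K and J): {D, F, G}.
Backdoor paths from K to J:
  P1: K <- D -> G -> T -> J
  P2: K <- D -> G -> J
  P3: K <- D -> J
The empty set is not sufficient: P1 (K <- D -> G -> T -> J) has no collider blocking it and no conditioned non-collider, so it is open.
Try {D}:
  P1: blocked at fork node D ∈ conditioning set.
  P2: blocked at fork node D ∈ conditioning set.
  P3: blocked at fork node D ∈ conditioning set.
{D} contains no descendant of K and blocks every backdoor path.
No other singleton works — e.g. {F} leaves P1 open — so {D} is the unique smallest valid adjustment set.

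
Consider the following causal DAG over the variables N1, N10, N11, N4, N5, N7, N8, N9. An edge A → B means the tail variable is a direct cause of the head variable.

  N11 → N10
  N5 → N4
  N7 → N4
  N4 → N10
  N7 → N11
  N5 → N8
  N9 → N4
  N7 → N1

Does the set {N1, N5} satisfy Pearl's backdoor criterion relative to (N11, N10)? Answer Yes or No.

No

Backdoor paths from N11 to N10 (paths whose first edge points into N11):
  P1: N11 <- N7 -> N4 -> N10
Condition 1 (no descendant of N11 in the set): holds — descendants of N11 are {N10}; none are in {N1, N5}.
Condition 2 (every backdoor path blocked by {N1, N5}):
  P1: open — no interior node is in the conditioning set.
{N1, N5} does not satisfy the backdoor criterion.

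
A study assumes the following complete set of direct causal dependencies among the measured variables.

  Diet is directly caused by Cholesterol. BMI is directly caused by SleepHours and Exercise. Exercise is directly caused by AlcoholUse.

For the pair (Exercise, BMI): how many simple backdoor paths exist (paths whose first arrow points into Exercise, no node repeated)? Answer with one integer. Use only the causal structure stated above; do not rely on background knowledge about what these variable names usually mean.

0

A backdoor path from Exercise to BMI is any simple undirected path whose first edge points into Exercise (i.e. leaves Exercise via a parent).
Parents of Exercise: {AlcoholUse}.
No simple path from any parent of Exercise reaches BMI without revisiting Exercise, so there are no backdoor paths.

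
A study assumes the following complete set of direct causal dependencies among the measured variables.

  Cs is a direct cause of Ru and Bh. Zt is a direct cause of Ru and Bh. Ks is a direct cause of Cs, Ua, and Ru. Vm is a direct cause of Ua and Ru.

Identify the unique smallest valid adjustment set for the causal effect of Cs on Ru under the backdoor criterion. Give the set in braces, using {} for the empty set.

{Ks}

Variables eligible for adjustment (non-descendants of Cs, excluding Cs and Ru): {Ks, Ua, Vm, Zt}.
Backdoor paths from Cs to Ru:
  P1: Cs <- Ks -> Ua <- Vm -> Ru
  P2: Cs <- Ks -> Ru
The empty set is not sufficient: P2 (Cs <- Ks -> Ru) has no collider blocking it and no conditioned non-collider, so it is open.
Try {Ks}:
  P1: blocked at fork node Ks ∈ conditioning set.
  P2: blocked at fork node Ks ∈ conditioning set.
{Ks} contains no descendant of Cs and blocks every backdoor path.
No other singleton works — e.g. {Zt} leaves P2 open — so {Ks} is the unique smallest valid adjustment set.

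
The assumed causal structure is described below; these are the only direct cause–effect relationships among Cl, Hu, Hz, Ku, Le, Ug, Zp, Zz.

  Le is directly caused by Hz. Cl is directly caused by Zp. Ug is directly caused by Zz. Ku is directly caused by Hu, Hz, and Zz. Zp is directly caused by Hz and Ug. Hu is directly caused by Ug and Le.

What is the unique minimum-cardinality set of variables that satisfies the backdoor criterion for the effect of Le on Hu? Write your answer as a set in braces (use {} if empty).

{}

Variables eligible for adjustment (non-descendants of Le, excluding Le and Hu): {Cl, Hz, Ug, Zp, Zz}.
Backdoor paths from Le to Hu:
  P1: Le <- Hz -> Zp <- Ug <- Zz -> Ku <- Hu
  P2: Le <- Hz -> Zp <- Ug -> Hu
  P3: Le <- Hz -> Ku <- Zz -> Ug -> Hu
  P4: Le <- Hz -> Ku <- Hu
Each backdoor path contains an unconditioned collider, so every path is already blocked with the empty conditioning set:
  P1: blocked at collider Zp (neither it nor any descendant is in the conditioning set).
  P2: blocked at collider Zp (neither it nor any descendant is in the conditioning set).
  P3: blocked at collider Ku (neither it nor any descendant is in the conditioning set).
  P4: blocked at collider Ku (neither it nor any descendant is in the conditioning set).
The empty set is therefore the unique smallest valid set.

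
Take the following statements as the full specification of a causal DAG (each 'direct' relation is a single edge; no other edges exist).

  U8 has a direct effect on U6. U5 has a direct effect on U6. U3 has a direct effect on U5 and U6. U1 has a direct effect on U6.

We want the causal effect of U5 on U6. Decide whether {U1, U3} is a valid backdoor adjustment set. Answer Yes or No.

Yes

Backdoor paths from U5 to U6 (paths whose first edge points into U5):
  P1: U5 <- U3 -> U6
Condition 1 (no descendant of U5 in the set): holds — descendants of U5 are {U6}; none are in {U1, U3}.
Condition 2 (every backdoor path blocked by {U1, U3}):
  P1: blocked at fork node U3 ∈ conditioning set.
{U1, U3} satisfies the backdoor criterion.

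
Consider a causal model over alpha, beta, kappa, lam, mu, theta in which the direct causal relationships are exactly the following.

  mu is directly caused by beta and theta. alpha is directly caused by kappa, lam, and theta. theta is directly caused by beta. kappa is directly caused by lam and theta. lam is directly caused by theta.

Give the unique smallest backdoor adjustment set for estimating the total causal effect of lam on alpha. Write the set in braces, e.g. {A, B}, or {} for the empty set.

{theta}

Variables eligible for adjustment (non-descendants of lam, excluding lam and alpha): {beta, mu, theta}.
Backdoor paths from lam to alpha:
  P1: lam <- theta -> kappa -> alpha
  P2: lam <- theta -> alpha
The empty set is not sufficient: P1 (lam <- theta -> kappa -> alpha) has no collider blocking it and no conditioned non-collider, so it is open.
Try {theta}:
  P1: blocked at fork node theta ∈ conditioning set.
  P2: blocked at fork node theta ∈ conditioning set.
{theta} contains no descendant of lam and blocks every backdoor path.
No other singleton works — e.g. {beta} leaves P1 open — so {theta} is the unique smallest valid adjustment set.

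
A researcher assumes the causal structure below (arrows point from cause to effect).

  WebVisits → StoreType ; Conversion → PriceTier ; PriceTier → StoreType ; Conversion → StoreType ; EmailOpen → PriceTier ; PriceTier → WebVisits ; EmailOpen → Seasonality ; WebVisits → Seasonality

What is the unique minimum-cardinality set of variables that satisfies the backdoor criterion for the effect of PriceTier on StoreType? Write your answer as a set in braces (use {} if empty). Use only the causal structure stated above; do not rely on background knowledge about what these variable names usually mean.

{Conversion}

Variables eligible for adjustment (non-descendants of PriceTier, excluding PriceTier and StoreType): {Conversion, EmailOpen}.
Backdoor paths from PriceTier to StoreType:
  P1: PriceTier <- EmailOpen -> Seasonality <- WebVisits -> StoreType
  P2: PriceTier <- Conversion -> StoreType
The empty set is not sufficient: P2 (PriceTier <- Conversion -> StoreType) has no collider blocking it and no conditioned non-collider, so it is open.
Try {Conversion}:
  P1: blocked at collider Seasonality (neither it nor any descendant is in the conditioning set).
  P2: blocked at fork node Conversion ∈ conditioning set.
{Conversion} contains no descendant of PriceTier and blocks every backdoor path.
No other singleton works — e.g. {EmailOpen} leaves P2 open — so {Conversion} is the unique smallest valid adjustment set.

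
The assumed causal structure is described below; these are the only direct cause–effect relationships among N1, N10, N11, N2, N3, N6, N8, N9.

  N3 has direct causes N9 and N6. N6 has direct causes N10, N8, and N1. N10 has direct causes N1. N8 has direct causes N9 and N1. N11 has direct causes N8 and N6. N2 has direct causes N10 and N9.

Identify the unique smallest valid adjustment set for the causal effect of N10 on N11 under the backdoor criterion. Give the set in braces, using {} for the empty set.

Variables eligible for adjustment (non-descendants of N10, excluding N10 and N11): {N1, N8, N9}.
Backdoor paths from N10 to N11:
  P1: N10 <- N1 -> N8 <- N9 -> N3 <- N6 -> N11
  P2: N10 <- N1 -> N8 -> N6 -> N11
  P3: N10 <- N1 -> N8 -> N11
  P4: N10 <- N1 -> N6 <- N8 -> N11
  P5: N10 <- N1 -> N6 -> N11
  P6: N10 <- N1 -> N6 -> N3 <- N9 -> N8 -> N11
The empty set is not sufficient: P2 (N10 <- N1 -> N8 -> N6 -> N11) has no collider blocking it and no conditioned non-collider, so it is open.
Try {N1}:
  P1: blocked at fork node N1 ∈ conditioning set.
  P2: blocked at fork node N1 ∈ conditioning set.
  P3: blocked at fork node N1 ∈ conditioning set.
  P4: blocked at fork node N1 ∈ conditioning set.
  P5: blocked at fork node N1 ∈ conditioning set.
  P6: blocked at fork node N1 ∈ conditioning set.
{N1} contains no descendant of N10 and blocks every backdoor path.
No other singleton works — e.g. {N9} leaves P2 open — so {N1} is the unique smallest valid adjustment set.

{N1}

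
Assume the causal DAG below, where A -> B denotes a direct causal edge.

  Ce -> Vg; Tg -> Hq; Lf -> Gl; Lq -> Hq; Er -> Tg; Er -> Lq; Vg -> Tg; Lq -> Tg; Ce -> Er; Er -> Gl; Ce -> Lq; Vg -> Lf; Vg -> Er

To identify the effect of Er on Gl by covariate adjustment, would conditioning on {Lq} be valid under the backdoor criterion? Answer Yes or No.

Backdoor paths from Er to Gl (paths whose first edge points into Er):
  P1: Er <- Ce -> Vg -> Lf -> Gl
  P2: Er <- Ce -> Lq -> Tg <- Vg -> Lf -> Gl
  P3: Er <- Ce -> Lq -> Hq <- Tg <- Vg -> Lf -> Gl
  P4: Er <- Vg -> Lf -> Gl
Condition 1 (no descendant of Er in the set): FAILS — Lq is a descendant of Er.
Condition 2 (every backdoor path blocked by {Lq}):
  P1: open — no interior node is in the conditioning set.
  P2: blocked at chain node Lq ∈ conditioning set.
  P3: blocked at chain node Lq ∈ conditioning set.
  P4: open — no interior node is in the conditioning set.
{Lq} does not satisfy the backdoor criterion.

No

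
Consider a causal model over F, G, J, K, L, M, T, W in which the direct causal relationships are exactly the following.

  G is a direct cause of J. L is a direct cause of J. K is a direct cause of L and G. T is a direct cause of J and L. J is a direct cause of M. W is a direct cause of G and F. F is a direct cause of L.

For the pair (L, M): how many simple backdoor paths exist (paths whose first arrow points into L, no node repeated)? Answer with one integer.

A backdoor path from L to M is any simple undirected path whose first edge points into L (i.e. leaves L via a parent).
Parents of L: {F, K, T}.
Enumerating:
  P1: L <- K -> G -> J -> M
  P2: L <- T -> J -> M
  P3: L <- F <- W -> G -> J -> M
That exhausts the simple backdoor paths. Count: 3.

3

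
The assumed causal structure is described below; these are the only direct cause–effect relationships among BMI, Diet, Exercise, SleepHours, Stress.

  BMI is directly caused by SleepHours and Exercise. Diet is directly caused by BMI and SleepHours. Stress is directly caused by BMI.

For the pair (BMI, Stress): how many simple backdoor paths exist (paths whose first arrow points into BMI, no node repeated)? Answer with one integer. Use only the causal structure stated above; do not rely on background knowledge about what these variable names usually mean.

A backdoor path from BMI to Stress is any simple undirected path whose first edge points into BMI (i.e. leaves BMI via a parent).
Parents of BMI: {Exercise, SleepHours}.
No simple path from any parent of BMI reaches Stress without revisiting BMI, so there are no backdoor paths.

0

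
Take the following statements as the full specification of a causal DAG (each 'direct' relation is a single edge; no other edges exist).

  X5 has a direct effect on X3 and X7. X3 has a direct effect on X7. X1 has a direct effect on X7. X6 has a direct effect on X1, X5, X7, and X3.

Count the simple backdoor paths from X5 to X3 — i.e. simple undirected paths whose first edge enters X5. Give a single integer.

A backdoor path from X5 to X3 is any simple undirected path whose first edge points into X5 (i.e. leaves X5 via a parent).
Parents of X5: {X6}.
Enumerating:
  P1: X5 <- X6 -> X1 -> X7 <- X3
  P2: X5 <- X6 -> X3
  P3: X5 <- X6 -> X7 <- X3
That exhausts the simple backdoor paths. Count: 3.

3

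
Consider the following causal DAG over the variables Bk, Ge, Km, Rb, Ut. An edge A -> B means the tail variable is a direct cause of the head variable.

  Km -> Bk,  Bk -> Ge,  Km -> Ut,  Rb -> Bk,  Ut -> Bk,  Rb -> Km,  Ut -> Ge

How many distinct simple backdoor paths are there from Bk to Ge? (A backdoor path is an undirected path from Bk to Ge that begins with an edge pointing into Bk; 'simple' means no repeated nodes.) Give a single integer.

A backdoor path from Bk to Ge is any simple undirected path whose first edge points into Bk (i.e. leaves Bk via a parent).
Parents of Bk: {Km, Rb, Ut}.
Enumerating:
  P1: Bk <- Rb -> Km -> Ut -> Ge
  P2: Bk <- Km -> Ut -> Ge
  P3: Bk <- Ut -> Ge
That exhausts the simple backdoor paths. Count: 3.

3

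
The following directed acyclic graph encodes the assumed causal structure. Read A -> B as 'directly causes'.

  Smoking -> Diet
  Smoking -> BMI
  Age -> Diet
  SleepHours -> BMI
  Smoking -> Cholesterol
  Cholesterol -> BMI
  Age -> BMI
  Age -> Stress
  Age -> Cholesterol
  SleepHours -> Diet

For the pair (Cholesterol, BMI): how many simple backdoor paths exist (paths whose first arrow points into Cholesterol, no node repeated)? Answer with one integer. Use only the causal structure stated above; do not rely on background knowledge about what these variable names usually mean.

6

A backdoor path from Cholesterol to BMI is any simple undirected path whose first edge points into Cholesterol (i.e. leaves Cholesterol via a parent).
Parents of Cholesterol: {Age, Smoking}.
Enumerating:
  P1: Cholesterol <- Smoking -> BMI
  P2: Cholesterol <- Smoking -> Diet <- SleepHours -> BMI
  P3: Cholesterol <- Smoking -> Diet <- Age -> BMI
  P4: Cholesterol <- Age -> BMI
  P5: Cholesterol <- Age -> Diet <- Smoking -> BMI
  P6: Cholesterol <- Age -> Diet <- SleepHours -> BMI
That exhausts the simple backdoor paths. Count: 6.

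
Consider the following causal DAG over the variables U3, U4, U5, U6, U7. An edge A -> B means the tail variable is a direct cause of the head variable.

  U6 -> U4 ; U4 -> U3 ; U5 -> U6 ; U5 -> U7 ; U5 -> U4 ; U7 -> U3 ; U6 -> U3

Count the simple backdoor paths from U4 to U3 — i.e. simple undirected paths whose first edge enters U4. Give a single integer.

4

A backdoor path from U4 to U3 is any simple undirected path whose first edge points into U4 (i.e. leaves U4 via a parent).
Parents of U4: {U5, U6}.
Enumerating:
  P1: U4 <- U5 -> U7 -> U3
  P2: U4 <- U5 -> U6 -> U3
  P3: U4 <- U6 <- U5 -> U7 -> U3
  P4: U4 <- U6 -> U3
That exhausts the simple backdoor paths. Count: 4.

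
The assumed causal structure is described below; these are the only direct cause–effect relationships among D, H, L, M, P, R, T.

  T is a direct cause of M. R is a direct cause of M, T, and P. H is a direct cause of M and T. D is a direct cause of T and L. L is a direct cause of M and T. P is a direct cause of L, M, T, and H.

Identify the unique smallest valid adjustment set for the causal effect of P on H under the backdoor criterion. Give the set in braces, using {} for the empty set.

Variables eligible for adjustment (non-descendants of P, excluding P and H): {D, R}.
Backdoor paths from P to H:
  P1: P <- R -> T <- D -> L -> M <- H
  P2: P <- R -> T <- H
  P3: P <- R -> T <- L -> M <- H
  P4: P <- R -> T -> M <- H
  P5: P <- R -> M <- H
  P6: P <- R -> M <- L <- D -> T <- H
  P7: P <- R -> M <- L -> T <- H
  P8: P <- R -> M <- T <- H
Each backdoor path contains an unconditioned collider, so every path is already blocked with the empty conditioning set:
  P1: blocked at collider T (neither it nor any descendant is in the conditioning set).
  P2: blocked at collider T (neither it nor any descendant is in the conditioning set).
  P3: blocked at collider T (neither it nor any descendant is in the conditioning set).
  P4: blocked at collider M (neither it nor any descendant is in the conditioning set).
  P5: blocked at collider M (neither it nor any descendant is in the conditioning set).
  P6: blocked at collider M (neither it nor any descendant is in the conditioning set).
  P7: blocked at collider M (neither it nor any descendant is in the conditioning set).
  P8: blocked at collider M (neither it nor any descendant is in the conditioning set).
The empty set is therefore the unique smallest valid set.

{}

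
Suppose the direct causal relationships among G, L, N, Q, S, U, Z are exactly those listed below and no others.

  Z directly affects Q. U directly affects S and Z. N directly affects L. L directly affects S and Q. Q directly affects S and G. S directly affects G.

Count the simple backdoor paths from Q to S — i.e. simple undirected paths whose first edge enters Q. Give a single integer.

A backdoor path from Q to S is any simple undirected path whose first edge points into Q (i.e. leaves Q via a parent).
Parents of Q: {L, Z}.
Enumerating:
  P1: Q <- L -> S
  P2: Q <- Z <- U -> S
That exhausts the simple backdoor paths. Count: 2.

2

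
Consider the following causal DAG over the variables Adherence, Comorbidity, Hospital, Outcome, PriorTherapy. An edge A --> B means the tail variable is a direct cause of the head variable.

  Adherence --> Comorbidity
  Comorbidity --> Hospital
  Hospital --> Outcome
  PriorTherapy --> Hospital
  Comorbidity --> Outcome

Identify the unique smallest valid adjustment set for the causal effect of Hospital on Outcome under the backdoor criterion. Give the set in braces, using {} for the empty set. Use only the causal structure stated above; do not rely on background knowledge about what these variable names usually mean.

{Comorbidity}

Variables eligible for adjustment (non-descendants of Hospital, excluding Hospital and Outcome): {Adherence, Comorbidity, PriorTherapy}.
Backdoor paths from Hospital to Outcome:
  P1: Hospital <- Comorbidity -> Outcome
The empty set is not sufficient: P1 (Hospital <- Comorbidity -> Outcome) has no collider blocking it and no conditioned non-collider, so it is open.
Try {Comorbidity}:
  P1: blocked at fork node Comorbidity ∈ conditioning set.
{Comorbidity} contains no descendant of Hospital and blocks every backdoor path.
No other singleton works — e.g. {Adherence} leaves P1 open — so {Comorbidity} is the unique smallest valid adjustment set.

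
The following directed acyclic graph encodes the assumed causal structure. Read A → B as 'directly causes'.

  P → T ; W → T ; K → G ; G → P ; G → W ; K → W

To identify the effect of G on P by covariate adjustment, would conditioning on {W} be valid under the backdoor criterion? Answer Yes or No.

Backdoor paths from G to P (paths whose first edge points into G):
  P1: G <- K -> W -> T <- P
Condition 1 (no descendant of G in the set): FAILS — W is a descendant of G.
Condition 2 (every backdoor path blocked by {W}):
  P1: blocked at chain node W ∈ conditioning set.
{W} does not satisfy the backdoor criterion.

No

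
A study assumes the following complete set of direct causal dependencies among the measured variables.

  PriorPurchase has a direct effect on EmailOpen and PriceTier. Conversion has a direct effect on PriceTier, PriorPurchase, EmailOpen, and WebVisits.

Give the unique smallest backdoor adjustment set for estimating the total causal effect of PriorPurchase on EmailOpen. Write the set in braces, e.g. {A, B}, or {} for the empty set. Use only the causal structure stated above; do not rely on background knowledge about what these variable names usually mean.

{Conversion}

Variables eligible for adjustment (non-descendants of PriorPurchase, excluding PriorPurchase and EmailOpen): {Conversion, WebVisits}.
Backdoor paths from PriorPurchase to EmailOpen:
  P1: PriorPurchase <- Conversion -> EmailOpen
The empty set is not sufficient: P1 (PriorPurchase <- Conversion -> EmailOpen) has no collider blocking it and no conditioned non-collider, so it is open.
Try {Conversion}:
  P1: blocked at fork node Conversion ∈ conditioning set.
{Conversion} contains no descendant of PriorPurchase and blocks every backdoor path.
No other singleton works — e.g. {WebVisits} leaves P1 open — so {Conversion} is the unique smallest valid adjustment set.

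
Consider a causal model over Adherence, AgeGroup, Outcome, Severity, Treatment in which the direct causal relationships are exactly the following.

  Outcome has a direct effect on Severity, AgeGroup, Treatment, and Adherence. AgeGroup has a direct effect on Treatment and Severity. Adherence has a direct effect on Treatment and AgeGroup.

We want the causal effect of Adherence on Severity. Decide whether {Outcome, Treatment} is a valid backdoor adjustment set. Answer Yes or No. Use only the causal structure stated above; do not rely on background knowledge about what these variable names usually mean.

No

Backdoor paths from Adherence to Severity (paths whose first edge points into Adherence):
  P1: Adherence <- Outcome -> AgeGroup -> Severity
  P2: Adherence <- Outcome -> Treatment <- AgeGroup -> Severity
  P3: Adherence <- Outcome -> Severity
Condition 1 (no descendant of Adherence in the set): FAILS — Treatment is a descendant of Adherence.
Condition 2 (every backdoor path blocked by {Outcome, Treatment}):
  P1: blocked at fork node Outcome ∈ conditioning set.
  P2: blocked at fork node Outcome ∈ conditioning set.
  P3: blocked at fork node Outcome ∈ conditioning set.
{Outcome, Treatment} does not satisfy the backdoor criterion.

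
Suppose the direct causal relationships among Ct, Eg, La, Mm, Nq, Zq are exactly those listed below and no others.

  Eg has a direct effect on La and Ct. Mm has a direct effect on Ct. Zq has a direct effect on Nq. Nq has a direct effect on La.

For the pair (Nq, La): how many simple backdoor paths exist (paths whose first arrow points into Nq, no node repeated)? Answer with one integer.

A backdoor path from Nq to La is any simple undirected path whose first edge points into Nq (i.e. leaves Nq via a parent).
Parents of Nq: {Zq}.
No simple path from any parent of Nq reaches La without revisiting Nq, so there are no backdoor paths.

0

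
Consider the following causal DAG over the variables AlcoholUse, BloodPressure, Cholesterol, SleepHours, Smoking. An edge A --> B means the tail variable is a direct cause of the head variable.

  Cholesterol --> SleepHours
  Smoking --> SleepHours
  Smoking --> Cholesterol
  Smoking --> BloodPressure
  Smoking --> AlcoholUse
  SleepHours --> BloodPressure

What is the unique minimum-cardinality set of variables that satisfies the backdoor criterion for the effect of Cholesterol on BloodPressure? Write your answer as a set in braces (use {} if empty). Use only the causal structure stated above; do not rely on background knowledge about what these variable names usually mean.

Variables eligible for adjustment (non-descendants of Cholesterol, excluding Cholesterol and BloodPressure): {AlcoholUse, Smoking}.
Backdoor paths from Cholesterol to BloodPressure:
  P1: Cholesterol <- Smoking -> SleepHours -> BloodPressure
  P2: Cholesterol <- Smoking -> BloodPressure
The empty set is not sufficient: P1 (Cholesterol <- Smoking -> SleepHours -> BloodPressure) has no collider blocking it and no conditioned non-collider, so it is open.
Try {Smoking}:
  P1: blocked at fork node Smoking ∈ conditioning set.
  P2: blocked at fork node Smoking ∈ conditioning set.
{Smoking} contains no descendant of Cholesterol and blocks every backdoor path.
No other singleton works — e.g. {AlcoholUse} leaves P1 open — so {Smoking} is the unique smallest valid adjustment set.

{Smoking}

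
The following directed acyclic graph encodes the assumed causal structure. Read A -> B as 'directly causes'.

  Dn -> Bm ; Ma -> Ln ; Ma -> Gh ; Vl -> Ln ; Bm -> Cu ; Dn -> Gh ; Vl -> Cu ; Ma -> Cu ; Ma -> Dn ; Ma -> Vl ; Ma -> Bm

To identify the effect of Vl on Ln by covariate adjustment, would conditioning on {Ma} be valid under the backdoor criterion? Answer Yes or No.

Yes

Backdoor paths from Vl to Ln (paths whose first edge points into Vl):
  P1: Vl <- Ma -> Ln
Condition 1 (no descendant of Vl in the set): holds — descendants of Vl are {Cu, Ln}; none are in {Ma}.
Condition 2 (every backdoor path blocked by {Ma}):
  P1: blocked at fork node Ma ∈ conditioning set.
{Ma} satisfies the backdoor criterion.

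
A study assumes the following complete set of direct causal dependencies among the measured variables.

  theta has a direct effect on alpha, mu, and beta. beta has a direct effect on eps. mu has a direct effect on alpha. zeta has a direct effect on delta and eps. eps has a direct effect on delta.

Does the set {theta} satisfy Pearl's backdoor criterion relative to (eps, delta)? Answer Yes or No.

Backdoor paths from eps to delta (paths whose first edge points into eps):
  P1: eps <- zeta -> delta
Condition 1 (no descendant of eps in the set): holds — descendants of eps are {delta}; none are in {theta}.
Condition 2 (every backdoor path blocked by {theta}):
  P1: open — no interior node is in the conditioning set.
{theta} does not satisfy the backdoor criterion.

No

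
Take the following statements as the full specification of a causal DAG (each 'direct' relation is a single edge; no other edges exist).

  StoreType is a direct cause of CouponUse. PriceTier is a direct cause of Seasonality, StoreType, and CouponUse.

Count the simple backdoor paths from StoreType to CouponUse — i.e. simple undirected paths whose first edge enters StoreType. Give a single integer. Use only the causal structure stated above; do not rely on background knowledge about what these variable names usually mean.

A backdoor path from StoreType to CouponUse is any simple undirected path whose first edge points into StoreType (i.e. leaves StoreType via a parent).
Parents of StoreType: {PriceTier}.
Enumerating:
  P1: StoreType <- PriceTier -> CouponUse
That exhausts the simple backdoor paths. Count: 1.

1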